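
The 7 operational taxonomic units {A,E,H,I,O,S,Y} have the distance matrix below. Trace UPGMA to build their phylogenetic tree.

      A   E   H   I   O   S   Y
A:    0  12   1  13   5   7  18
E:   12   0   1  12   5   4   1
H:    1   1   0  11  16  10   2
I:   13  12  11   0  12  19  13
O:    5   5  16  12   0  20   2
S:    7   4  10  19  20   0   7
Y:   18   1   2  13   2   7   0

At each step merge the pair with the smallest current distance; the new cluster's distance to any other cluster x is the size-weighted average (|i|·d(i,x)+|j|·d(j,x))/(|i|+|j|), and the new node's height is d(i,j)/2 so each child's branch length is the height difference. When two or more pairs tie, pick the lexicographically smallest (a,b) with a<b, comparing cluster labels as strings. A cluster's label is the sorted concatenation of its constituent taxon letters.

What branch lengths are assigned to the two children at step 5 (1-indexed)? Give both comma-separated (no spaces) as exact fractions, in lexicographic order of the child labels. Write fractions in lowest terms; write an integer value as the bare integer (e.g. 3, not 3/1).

17/36,107/36

iteration 1: select A,H (d=1); attach at lengths (1/2, 1/2); label the merged cluster AH
  updated: d(AH,E)=13/2, d(AH,I)=12, d(AH,O)=21/2, d(AH,S)=17/2, d(AH,Y)=10
iteration 2: select E,Y (d=1); attach at lengths (1/2, 1/2); label the merged cluster EY
  updated: d(AH,EY)=33/4, d(EY,I)=25/2, d(EY,O)=7/2, d(EY,S)=11/2
iteration 3: select EY,O (d=7/2); attach at lengths (5/4, 7/4); label the merged cluster EOY
  updated: d(AH,EOY)=9, d(EOY,I)=37/3, d(EOY,S)=31/3
iteration 4: select AH,S (d=17/2); attach at lengths (15/4, 17/4); label the merged cluster AHS
  updated: d(AHS,EOY)=85/9, d(AHS,I)=43/3
iteration 5: select AHS,EOY (d=85/9); attach at lengths (17/36, 107/36); label the merged cluster AEHOSY
  updated: d(AEHOSY,I)=40/3
iteration 6: select AEHOSY,I (d=40/3); attach at lengths (35/18, 20/3); label the merged cluster AEHIOSY
final tree: ((((A:1/2,H:1/2):15/4,S:17/4):17/36,((E:1/2,Y:1/2):5/4,O:7/4):107/36):35/18,I:20/3)
total length: 451/18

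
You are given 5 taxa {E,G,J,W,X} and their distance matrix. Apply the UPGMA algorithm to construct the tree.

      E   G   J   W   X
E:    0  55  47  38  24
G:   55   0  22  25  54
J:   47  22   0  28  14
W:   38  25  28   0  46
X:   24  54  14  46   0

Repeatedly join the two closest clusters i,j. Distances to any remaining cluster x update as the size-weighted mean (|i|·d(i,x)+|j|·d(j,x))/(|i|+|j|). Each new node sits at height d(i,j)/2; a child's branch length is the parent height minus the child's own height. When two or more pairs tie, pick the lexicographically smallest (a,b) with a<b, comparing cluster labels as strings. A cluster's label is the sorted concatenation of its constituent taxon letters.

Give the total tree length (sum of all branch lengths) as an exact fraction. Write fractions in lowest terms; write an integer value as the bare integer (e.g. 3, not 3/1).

311/4

1. join J+X (d=14) ⇒ JX; edges |J|=7, |X|=7
  updated: d(E,JX)=71/2, d(G,JX)=38, d(JX,W)=37
2. join G+W (d=25) ⇒ GW; edges |G|=25/2, |W|=25/2
  updated: d(E,GW)=93/2, d(GW,JX)=75/2
3. join E+JX (d=71/2) ⇒ EJX; edges |E|=71/4, |JX|=43/4
  updated: d(EJX,GW)=81/2
4. join EJX+GW (d=81/2) ⇒ EGJWX; edges |EJX|=5/2, |GW|=31/4
final tree: ((E:71/4,(J:7,X:7):43/4):5/2,(G:25/2,W:25/2):31/4)
total length: 311/4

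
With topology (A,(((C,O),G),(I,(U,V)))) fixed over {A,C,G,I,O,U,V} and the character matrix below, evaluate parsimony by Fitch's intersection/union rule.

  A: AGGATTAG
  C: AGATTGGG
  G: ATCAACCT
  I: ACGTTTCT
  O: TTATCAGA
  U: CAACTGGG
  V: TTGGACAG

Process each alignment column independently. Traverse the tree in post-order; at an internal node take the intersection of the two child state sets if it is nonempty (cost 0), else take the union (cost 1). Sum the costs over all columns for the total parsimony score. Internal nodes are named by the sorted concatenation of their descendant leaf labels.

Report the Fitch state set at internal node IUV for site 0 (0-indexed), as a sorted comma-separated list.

A,C,T

CO@0: {A} ∪ {T} = {A,T} (union, +1)
CGO@0: {A,T} ∩ {A} = {A} (intersection, +0)
UV@0: {C} ∪ {T} = {C,T} (union, +1)
IUV@0: {A} ∪ {C,T} = {A,C,T} (union, +1)
CGIOUV@0: {A} ∩ {A,C,T} = {A} (intersection, +0)
ACGIOUV@0: {A} ∩ {A} = {A} (intersection, +0)
CO@1: {G} ∪ {T} = {G,T} (union, +1)
CGO@1: {G,T} ∩ {T} = {T} (intersection, +0)
UV@1: {A} ∪ {T} = {A,T} (union, +1)
IUV@1: {C} ∪ {A,T} = {A,C,T} (union, +1)
CGIOUV@1: {T} ∩ {A,C,T} = {T} (intersection, +0)
ACGIOUV@1: {G} ∪ {T} = {G,T} (union, +1)
CO@2: {A} ∩ {A} = {A} (intersection, +0)
CGO@2: {A} ∪ {C} = {A,C} (union, +1)
UV@2: {A} ∪ {G} = {A,G} (union, +1)
IUV@2: {G} ∩ {A,G} = {G} (intersection, +0)
CGIOUV@2: {A,C} ∪ {G} = {A,C,G} (union, +1)
ACGIOUV@2: {G} ∩ {A,C,G} = {G} (intersection, +0)
CO@3: {T} ∩ {T} = {T} (intersection, +0)
CGO@3: {T} ∪ {A} = {A,T} (union, +1)
UV@3: {C} ∪ {G} = {C,G} (union, +1)
IUV@3: {T} ∪ {C,G} = {C,G,T} (union, +1)
CGIOUV@3: {A,T} ∩ {C,G,T} = {T} (intersection, +0)
ACGIOUV@3: {A} ∪ {T} = {A,T} (union, +1)
CO@4: {T} ∪ {C} = {C,T} (union, +1)
CGO@4: {C,T} ∪ {A} = {A,C,T} (union, +1)
UV@4: {T} ∪ {A} = {A,T} (union, +1)
IUV@4: {T} ∩ {A,T} = {T} (intersection, +0)
CGIOUV@4: {A,C,T} ∩ {T} = {T} (intersection, +0)
ACGIOUV@4: {T} ∩ {T} = {T} (intersection, +0)
CO@5: {G} ∪ {A} = {A,G} (union, +1)
CGO@5: {A,G} ∪ {C} = {A,C,G} (union, +1)
UV@5: {G} ∪ {C} = {C,G} (union, +1)
IUV@5: {T} ∪ {C,G} = {C,G,T} (union, +1)
CGIOUV@5: {A,C,G} ∩ {C,G,T} = {C,G} (intersection, +0)
ACGIOUV@5: {T} ∪ {C,G} = {C,G,T} (union, +1)
CO@6: {G} ∩ {G} = {G} (intersection, +0)
CGO@6: {G} ∪ {C} = {C,G} (union, +1)
UV@6: {G} ∪ {A} = {A,G} (union, +1)
IUV@6: {C} ∪ {A,G} = {A,C,G} (union, +1)
CGIOUV@6: {C,G} ∩ {A,C,G} = {C,G} (intersection, +0)
ACGIOUV@6: {A} ∪ {C,G} = {A,C,G} (union, +1)
CO@7: {G} ∪ {A} = {A,G} (union, +1)
CGO@7: {A,G} ∪ {T} = {A,G,T} (union, +1)
UV@7: {G} ∩ {G} = {G} (intersection, +0)
IUV@7: {T} ∪ {G} = {G,T} (union, +1)
CGIOUV@7: {A,G,T} ∩ {G,T} = {G,T} (intersection, +0)
ACGIOUV@7: {G} ∩ {G,T} = {G} (intersection, +0)
per-site changes: [3, 4, 3, 4, 3, 5, 4, 3]; total = 29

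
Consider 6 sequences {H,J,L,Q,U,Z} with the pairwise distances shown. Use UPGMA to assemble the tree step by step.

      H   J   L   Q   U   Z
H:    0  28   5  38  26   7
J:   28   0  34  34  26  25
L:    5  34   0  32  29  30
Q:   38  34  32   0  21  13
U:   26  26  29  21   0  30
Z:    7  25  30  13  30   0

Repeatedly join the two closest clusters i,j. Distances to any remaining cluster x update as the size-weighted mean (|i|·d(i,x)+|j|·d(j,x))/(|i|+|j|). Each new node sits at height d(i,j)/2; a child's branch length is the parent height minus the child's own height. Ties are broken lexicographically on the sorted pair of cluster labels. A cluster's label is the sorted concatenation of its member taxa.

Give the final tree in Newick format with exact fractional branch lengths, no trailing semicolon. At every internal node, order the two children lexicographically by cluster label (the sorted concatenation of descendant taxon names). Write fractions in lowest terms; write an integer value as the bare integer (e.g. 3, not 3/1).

1. join H+L (d=5) ⇒ HL; edges |H|=5/2, |L|=5/2
  updated: d(HL,J)=31, d(HL,Q)=35, d(HL,U)=55/2, d(HL,Z)=37/2
2. join Q+Z (d=13) ⇒ QZ; edges |Q|=13/2, |Z|=13/2
  updated: d(HL,QZ)=107/4, d(J,QZ)=59/2, d(QZ,U)=51/2
3. join QZ+U (d=51/2) ⇒ QUZ; edges |QZ|=25/4, |U|=51/4
  updated: d(HL,QUZ)=27, d(J,QUZ)=85/3
4. join HL+QUZ (d=27) ⇒ HLQUZ; edges |HL|=11, |QUZ|=3/4
  updated: d(HLQUZ,J)=147/5
5. join HLQUZ+J (d=147/5) ⇒ HJLQUZ; edges |HLQUZ|=6/5, |J|=147/10
final tree: (((H:5/2,L:5/2):11,((Q:13/2,Z:13/2):25/4,U:51/4):3/4):6/5,J:147/10)
total length: 1293/20

(((H:5/2,L:5/2):11,((Q:13/2,Z:13/2):25/4,U:51/4):3/4):6/5,J:147/10)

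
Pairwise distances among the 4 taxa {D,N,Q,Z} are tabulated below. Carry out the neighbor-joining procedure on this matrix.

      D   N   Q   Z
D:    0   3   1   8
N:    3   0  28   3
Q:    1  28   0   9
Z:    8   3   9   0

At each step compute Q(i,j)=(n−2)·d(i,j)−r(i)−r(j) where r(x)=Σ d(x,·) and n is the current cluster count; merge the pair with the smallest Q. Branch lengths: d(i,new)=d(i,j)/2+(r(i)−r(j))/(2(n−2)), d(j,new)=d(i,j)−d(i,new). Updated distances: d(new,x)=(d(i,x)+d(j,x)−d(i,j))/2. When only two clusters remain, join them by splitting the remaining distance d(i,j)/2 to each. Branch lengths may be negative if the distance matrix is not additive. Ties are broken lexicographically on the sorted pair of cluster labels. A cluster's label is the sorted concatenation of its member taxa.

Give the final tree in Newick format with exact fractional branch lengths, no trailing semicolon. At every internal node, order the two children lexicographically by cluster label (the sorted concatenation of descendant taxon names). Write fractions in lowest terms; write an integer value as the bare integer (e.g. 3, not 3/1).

1. join D+Q (d=1, Q=-48) ⇒ DQ; edges |D|=-6, |Q|=7
  updated: d(DQ,N)=15, d(DQ,Z)=8
2. join DQ+N (d=15, Q=-26) ⇒ DNQ; edges |DQ|=10, |N|=5
  updated: d(DNQ,Z)=-2
3. join DNQ+Z (d=-2) ⇒ DNQZ; edges |DNQ|=-1, |Z|=-1
final tree: (((D:-6,Q:7):10,N:5):-1,Z:-1)
total length: 14

(((D:-6,Q:7):10,N:5):-1,Z:-1)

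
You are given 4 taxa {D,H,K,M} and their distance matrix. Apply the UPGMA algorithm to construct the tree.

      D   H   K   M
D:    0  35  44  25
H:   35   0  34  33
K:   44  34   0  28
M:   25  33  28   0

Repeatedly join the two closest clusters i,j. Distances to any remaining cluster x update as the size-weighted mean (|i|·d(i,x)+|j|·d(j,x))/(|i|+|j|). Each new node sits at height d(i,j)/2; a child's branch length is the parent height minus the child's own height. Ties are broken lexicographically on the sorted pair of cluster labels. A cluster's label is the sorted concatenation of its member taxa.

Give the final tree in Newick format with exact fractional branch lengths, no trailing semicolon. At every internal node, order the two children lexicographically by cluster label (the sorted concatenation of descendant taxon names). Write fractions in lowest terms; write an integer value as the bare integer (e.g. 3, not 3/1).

iteration 1: select D,M (d=25); attach at lengths (25/2, 25/2); label the merged cluster DM
  updated: d(DM,H)=34, d(DM,K)=36
iteration 2: select DM,H (d=34); attach at lengths (9/2, 17); label the merged cluster DHM
  updated: d(DHM,K)=106/3
iteration 3: select DHM,K (d=106/3); attach at lengths (2/3, 53/3); label the merged cluster DHKM
final tree: (((D:25/2,M:25/2):9/2,H:17):2/3,K:53/3)
total length: 389/6

(((D:25/2,M:25/2):9/2,H:17):2/3,K:53/3)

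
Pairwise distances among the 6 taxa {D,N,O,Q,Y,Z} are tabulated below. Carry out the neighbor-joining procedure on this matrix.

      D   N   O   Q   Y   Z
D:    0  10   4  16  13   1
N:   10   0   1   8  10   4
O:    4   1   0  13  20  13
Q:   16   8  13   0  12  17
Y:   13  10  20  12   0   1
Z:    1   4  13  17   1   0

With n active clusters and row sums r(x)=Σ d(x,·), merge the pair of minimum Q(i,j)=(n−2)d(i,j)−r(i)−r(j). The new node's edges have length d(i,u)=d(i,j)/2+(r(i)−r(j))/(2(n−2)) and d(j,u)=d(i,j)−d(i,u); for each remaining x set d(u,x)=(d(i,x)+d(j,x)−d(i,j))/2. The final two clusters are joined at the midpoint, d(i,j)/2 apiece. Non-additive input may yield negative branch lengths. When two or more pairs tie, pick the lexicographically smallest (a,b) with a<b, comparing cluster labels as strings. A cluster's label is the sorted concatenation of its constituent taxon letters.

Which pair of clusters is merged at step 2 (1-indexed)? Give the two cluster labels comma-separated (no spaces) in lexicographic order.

D,YZ

1. join Y+Z (d=1, Q=-88) ⇒ YZ; edges |Y|=3, |Z|=-2
  updated: d(D,YZ)=13/2, d(N,YZ)=13/2, d(O,YZ)=16, d(Q,YZ)=14
2. join D+YZ (d=13/2, Q=-60) ⇒ DYZ; edges |D|=13/6, |YZ|=13/3
  updated: d(DYZ,N)=5, d(DYZ,O)=27/4, d(DYZ,Q)=47/4
3. join DYZ+Q (d=47/4, Q=-131/4) ⇒ DQYZ; edges |DYZ|=57/16, |Q|=131/16
  updated: d(DQYZ,N)=5/8, d(DQYZ,O)=4
4. join DQYZ+N (d=5/8, Q=-45/8) ⇒ DNQYZ; edges |DQYZ|=29/16, |N|=-19/16
  updated: d(DNQYZ,O)=35/16
5. join DNQYZ+O (d=35/16) ⇒ DNOQYZ; edges |DNQYZ|=35/32, |O|=35/32
final tree: ((((D:13/6,(Y:3,Z:-2):13/3):57/16,Q:131/16):29/16,N:-19/16):35/32,O:35/32)
total length: 353/16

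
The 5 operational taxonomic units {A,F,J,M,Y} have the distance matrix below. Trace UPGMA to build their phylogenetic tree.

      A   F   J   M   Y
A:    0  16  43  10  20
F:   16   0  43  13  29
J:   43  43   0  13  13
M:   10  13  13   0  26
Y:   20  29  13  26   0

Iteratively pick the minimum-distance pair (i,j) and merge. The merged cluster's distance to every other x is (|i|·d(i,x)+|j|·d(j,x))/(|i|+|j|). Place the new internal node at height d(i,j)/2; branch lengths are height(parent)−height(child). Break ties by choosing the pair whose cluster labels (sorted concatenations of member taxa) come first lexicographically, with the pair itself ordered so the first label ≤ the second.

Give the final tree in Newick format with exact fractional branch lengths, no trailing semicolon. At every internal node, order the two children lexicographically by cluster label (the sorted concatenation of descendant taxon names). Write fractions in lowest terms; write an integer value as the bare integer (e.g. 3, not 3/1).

step 1: merge (A,M) at d=10; branch lengths A→5, M→5; new cluster AM
  updated: d(AM,F)=29/2, d(AM,J)=28, d(AM,Y)=23
step 2: merge (J,Y) at d=13; branch lengths J→13/2, Y→13/2; new cluster JY
  updated: d(AM,JY)=51/2, d(F,JY)=36
step 3: merge (AM,F) at d=29/2; branch lengths AM→9/4, F→29/4; new cluster AFM
  updated: d(AFM,JY)=29
step 4: merge (AFM,JY) at d=29; branch lengths AFM→29/4, JY→8; new cluster AFJMY
final tree: (((A:5,M:5):9/4,F:29/4):29/4,(J:13/2,Y:13/2):8)
total length: 191/4

(((A:5,M:5):9/4,F:29/4):29/4,(J:13/2,Y:13/2):8)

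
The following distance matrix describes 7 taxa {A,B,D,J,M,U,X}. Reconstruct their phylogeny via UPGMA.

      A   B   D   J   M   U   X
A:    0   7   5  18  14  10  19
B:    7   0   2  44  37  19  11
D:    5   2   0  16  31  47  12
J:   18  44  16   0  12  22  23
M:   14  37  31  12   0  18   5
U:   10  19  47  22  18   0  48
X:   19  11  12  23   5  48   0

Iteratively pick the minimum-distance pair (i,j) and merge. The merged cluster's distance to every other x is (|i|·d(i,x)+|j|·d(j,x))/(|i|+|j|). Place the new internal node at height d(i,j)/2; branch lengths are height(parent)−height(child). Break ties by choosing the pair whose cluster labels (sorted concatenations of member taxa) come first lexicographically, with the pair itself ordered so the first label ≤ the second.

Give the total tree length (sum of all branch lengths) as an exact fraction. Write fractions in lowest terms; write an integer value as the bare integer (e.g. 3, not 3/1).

1937/36

iteration 1: select B,D (d=2); attach at lengths (1, 1); label the merged cluster BD
  updated: d(A,BD)=6, d(BD,J)=30, d(BD,M)=34, d(BD,U)=33, d(BD,X)=23/2
iteration 2: select M,X (d=5); attach at lengths (5/2, 5/2); label the merged cluster MX
  updated: d(A,MX)=33/2, d(BD,MX)=91/4, d(J,MX)=35/2, d(MX,U)=33
iteration 3: select A,BD (d=6); attach at lengths (3, 2); label the merged cluster ABD
  updated: d(ABD,J)=26, d(ABD,MX)=62/3, d(ABD,U)=76/3
iteration 4: select J,MX (d=35/2); attach at lengths (35/4, 25/4); label the merged cluster JMX
  updated: d(ABD,JMX)=202/9, d(JMX,U)=88/3
iteration 5: select ABD,JMX (d=202/9); attach at lengths (74/9, 89/36); label the merged cluster ABDJMX
  updated: d(ABDJMX,U)=82/3
iteration 6: select ABDJMX,U (d=82/3); attach at lengths (22/9, 41/3); label the merged cluster ABDJMUX
final tree: (((A:3,(B:1,D:1):2):74/9,(J:35/4,(M:5/2,X:5/2):25/4):89/36):22/9,U:41/3)
total length: 1937/36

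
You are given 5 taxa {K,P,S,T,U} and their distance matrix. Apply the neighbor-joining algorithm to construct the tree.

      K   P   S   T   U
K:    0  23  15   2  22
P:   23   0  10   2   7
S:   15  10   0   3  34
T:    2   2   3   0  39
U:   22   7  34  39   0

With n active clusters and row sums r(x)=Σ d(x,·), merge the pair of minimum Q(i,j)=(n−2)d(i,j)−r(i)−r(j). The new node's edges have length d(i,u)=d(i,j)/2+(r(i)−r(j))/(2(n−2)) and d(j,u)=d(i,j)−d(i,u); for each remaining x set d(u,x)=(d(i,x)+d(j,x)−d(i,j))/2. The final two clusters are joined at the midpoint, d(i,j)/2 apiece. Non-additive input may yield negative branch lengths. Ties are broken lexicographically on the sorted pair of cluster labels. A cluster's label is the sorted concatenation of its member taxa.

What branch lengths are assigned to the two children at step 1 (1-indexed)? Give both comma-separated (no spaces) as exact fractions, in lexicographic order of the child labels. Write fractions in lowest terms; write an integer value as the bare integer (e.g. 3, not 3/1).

-13/2,27/2

iteration 1: select P,U (d=7, Q=-123); attach at lengths (-13/2, 27/2); label the merged cluster PU
  updated: d(K,PU)=19, d(PU,S)=37/2, d(PU,T)=17
iteration 2: select K,T (d=2, Q=-54); attach at lengths (9/2, -5/2); label the merged cluster KT
  updated: d(KT,PU)=17, d(KT,S)=8
iteration 3: select KT,PU (d=17, Q=-87/2); attach at lengths (13/4, 55/4); label the merged cluster KPTU
  updated: d(KPTU,S)=19/4
iteration 4: select KPTU,S (d=19/4); attach at lengths (19/8, 19/8); label the merged cluster KPSTU
final tree: (((K:9/2,T:-5/2):13/4,(P:-13/2,U:27/2):55/4):19/8,S:19/8)
total length: 123/4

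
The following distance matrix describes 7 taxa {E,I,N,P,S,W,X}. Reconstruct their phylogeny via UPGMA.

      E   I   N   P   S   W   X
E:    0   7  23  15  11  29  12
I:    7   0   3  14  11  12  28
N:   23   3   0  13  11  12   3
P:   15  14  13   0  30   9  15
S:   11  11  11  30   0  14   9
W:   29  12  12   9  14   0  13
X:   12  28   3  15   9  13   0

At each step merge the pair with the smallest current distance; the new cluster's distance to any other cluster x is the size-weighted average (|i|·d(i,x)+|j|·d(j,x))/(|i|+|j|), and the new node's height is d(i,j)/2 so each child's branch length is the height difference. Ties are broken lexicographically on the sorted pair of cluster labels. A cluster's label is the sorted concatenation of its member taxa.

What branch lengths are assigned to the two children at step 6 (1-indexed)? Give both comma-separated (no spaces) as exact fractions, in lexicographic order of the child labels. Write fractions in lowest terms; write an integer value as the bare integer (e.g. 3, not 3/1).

1. join I+N (d=3) ⇒ IN; edges |I|=3/2, |N|=3/2
  updated: d(E,IN)=15, d(IN,P)=27/2, d(IN,S)=11, d(IN,W)=12, d(IN,X)=31/2
2. join P+W (d=9) ⇒ PW; edges |P|=9/2, |W|=9/2
  updated: d(E,PW)=22, d(IN,PW)=51/4, d(PW,S)=22, d(PW,X)=14
3. join S+X (d=9) ⇒ SX; edges |S|=9/2, |X|=9/2
  updated: d(E,SX)=23/2, d(IN,SX)=53/4, d(PW,SX)=18
4. join E+SX (d=23/2) ⇒ ESX; edges |E|=23/4, |SX|=5/4
  updated: d(ESX,IN)=83/6, d(ESX,PW)=58/3
5. join IN+PW (d=51/4) ⇒ INPW; edges |IN|=39/8, |PW|=15/8
  updated: d(ESX,INPW)=199/12
6. join ESX+INPW (d=199/12) ⇒ EINPSWX; edges |ESX|=61/24, |INPW|=23/12
final tree: ((E:23/4,(S:9/2,X:9/2):5/4):61/24,((I:3/2,N:3/2):39/8,(P:9/2,W:9/2):15/8):23/12)
total length: 941/24

61/24,23/12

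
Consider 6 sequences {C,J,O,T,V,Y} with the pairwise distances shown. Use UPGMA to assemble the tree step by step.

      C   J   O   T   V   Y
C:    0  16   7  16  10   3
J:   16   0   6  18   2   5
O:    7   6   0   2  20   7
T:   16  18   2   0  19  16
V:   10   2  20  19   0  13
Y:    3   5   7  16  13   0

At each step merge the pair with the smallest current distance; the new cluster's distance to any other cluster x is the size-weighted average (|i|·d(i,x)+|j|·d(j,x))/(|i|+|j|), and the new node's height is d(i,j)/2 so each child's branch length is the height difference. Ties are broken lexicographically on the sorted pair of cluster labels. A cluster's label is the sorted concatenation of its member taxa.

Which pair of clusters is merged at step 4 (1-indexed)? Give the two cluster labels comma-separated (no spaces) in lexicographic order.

CY,JV

1. join J+V (d=2) ⇒ JV; edges |J|=1, |V|=1
  updated: d(C,JV)=13, d(JV,O)=13, d(JV,T)=37/2, d(JV,Y)=9
2. join O+T (d=2) ⇒ OT; edges |O|=1, |T|=1
  updated: d(C,OT)=23/2, d(JV,OT)=63/4, d(OT,Y)=23/2
3. join C+Y (d=3) ⇒ CY; edges |C|=3/2, |Y|=3/2
  updated: d(CY,JV)=11, d(CY,OT)=23/2
4. join CY+JV (d=11) ⇒ CJVY; edges |CY|=4, |JV|=9/2
  updated: d(CJVY,OT)=109/8
5. join CJVY+OT (d=109/8) ⇒ CJOTVY; edges |CJVY|=21/16, |OT|=93/16
final tree: (((C:3/2,Y:3/2):4,(J:1,V:1):9/2):21/16,(O:1,T:1):93/16)
total length: 181/8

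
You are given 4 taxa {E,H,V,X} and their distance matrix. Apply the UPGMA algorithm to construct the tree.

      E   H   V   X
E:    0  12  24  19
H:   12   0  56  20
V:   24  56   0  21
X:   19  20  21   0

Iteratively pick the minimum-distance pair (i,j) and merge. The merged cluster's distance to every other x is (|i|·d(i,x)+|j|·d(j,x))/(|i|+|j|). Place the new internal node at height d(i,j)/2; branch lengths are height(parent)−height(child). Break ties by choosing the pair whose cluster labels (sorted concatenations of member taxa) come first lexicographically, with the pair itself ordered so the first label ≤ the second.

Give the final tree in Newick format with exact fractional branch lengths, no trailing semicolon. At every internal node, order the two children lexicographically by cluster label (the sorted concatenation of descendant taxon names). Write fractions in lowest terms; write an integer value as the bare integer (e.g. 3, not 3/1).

step 1: merge (E,H) at d=12; branch lengths E→6, H→6; new cluster EH
  updated: d(EH,V)=40, d(EH,X)=39/2
step 2: merge (EH,X) at d=39/2; branch lengths EH→15/4, X→39/4; new cluster EHX
  updated: d(EHX,V)=101/3
step 3: merge (EHX,V) at d=101/3; branch lengths EHX→85/12, V→101/6; new cluster EHVX
final tree: (((E:6,H:6):15/4,X:39/4):85/12,V:101/6)
total length: 593/12

(((E:6,H:6):15/4,X:39/4):85/12,V:101/6)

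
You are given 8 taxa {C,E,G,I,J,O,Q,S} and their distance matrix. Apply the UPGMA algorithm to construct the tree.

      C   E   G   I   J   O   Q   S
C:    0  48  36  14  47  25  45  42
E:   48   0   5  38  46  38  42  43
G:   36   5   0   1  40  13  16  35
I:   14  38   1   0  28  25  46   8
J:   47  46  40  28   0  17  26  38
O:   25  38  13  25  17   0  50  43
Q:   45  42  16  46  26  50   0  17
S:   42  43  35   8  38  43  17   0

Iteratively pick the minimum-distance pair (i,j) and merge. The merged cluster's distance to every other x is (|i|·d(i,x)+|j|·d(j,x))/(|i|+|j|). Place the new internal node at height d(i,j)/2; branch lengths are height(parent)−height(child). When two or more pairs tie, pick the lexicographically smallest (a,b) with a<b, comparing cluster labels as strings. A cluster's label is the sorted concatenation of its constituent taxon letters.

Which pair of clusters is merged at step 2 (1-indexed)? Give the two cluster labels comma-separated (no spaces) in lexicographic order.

J,O

iteration 1: select G,I (d=1); attach at lengths (1/2, 1/2); label the merged cluster GI
  updated: d(C,GI)=25, d(E,GI)=43/2, d(GI,J)=34, d(GI,O)=19, d(GI,Q)=31, d(GI,S)=43/2
iteration 2: select J,O (d=17); attach at lengths (17/2, 17/2); label the merged cluster JO
  updated: d(C,JO)=36, d(E,JO)=42, d(GI,JO)=53/2, d(JO,Q)=38, d(JO,S)=81/2
iteration 3: select Q,S (d=17); attach at lengths (17/2, 17/2); label the merged cluster QS
  updated: d(C,QS)=87/2, d(E,QS)=85/2, d(GI,QS)=105/4, d(JO,QS)=157/4
iteration 4: select E,GI (d=43/2); attach at lengths (43/4, 41/4); label the merged cluster EGI
  updated: d(C,EGI)=98/3, d(EGI,JO)=95/3, d(EGI,QS)=95/3
iteration 5: select EGI,JO (d=95/3); attach at lengths (61/12, 22/3); label the merged cluster EGIJO
  updated: d(C,EGIJO)=34, d(EGIJO,QS)=347/10
iteration 6: select C,EGIJO (d=34); attach at lengths (17, 7/6); label the merged cluster CEGIJO
  updated: d(CEGIJO,QS)=217/6
iteration 7: select CEGIJO,QS (d=217/6); attach at lengths (13/12, 115/12); label the merged cluster CEGIJOQS
final tree: ((C:17,((E:43/4,(G:1/2,I:1/2):41/4):61/12,(J:17/2,O:17/2):22/3):7/6):13/12,(Q:17/2,S:17/2):115/12)
total length: 389/4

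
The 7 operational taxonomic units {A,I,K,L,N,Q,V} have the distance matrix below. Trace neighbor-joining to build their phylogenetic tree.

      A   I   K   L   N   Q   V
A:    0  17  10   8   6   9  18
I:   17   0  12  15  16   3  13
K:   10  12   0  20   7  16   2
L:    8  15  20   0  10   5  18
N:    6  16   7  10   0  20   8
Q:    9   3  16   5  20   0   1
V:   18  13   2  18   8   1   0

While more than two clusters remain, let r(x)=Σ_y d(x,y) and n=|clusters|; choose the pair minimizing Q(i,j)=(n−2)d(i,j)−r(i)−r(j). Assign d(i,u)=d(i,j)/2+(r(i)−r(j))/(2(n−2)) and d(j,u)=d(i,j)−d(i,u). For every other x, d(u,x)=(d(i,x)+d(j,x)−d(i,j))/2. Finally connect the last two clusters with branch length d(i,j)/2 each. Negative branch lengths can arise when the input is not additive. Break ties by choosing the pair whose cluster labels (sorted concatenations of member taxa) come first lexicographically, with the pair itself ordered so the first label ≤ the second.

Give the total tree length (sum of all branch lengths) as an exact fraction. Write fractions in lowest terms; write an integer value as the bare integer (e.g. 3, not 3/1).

1. join K+V (d=2, Q=-117) ⇒ KV; edges |K|=17/10, |V|=3/10
  updated: d(A,KV)=13, d(I,KV)=23/2, d(KV,L)=18, d(KV,N)=13/2, d(KV,Q)=15/2
2. join I+Q (d=3, Q=-95) ⇒ IQ; edges |I|=15/4, |Q|=-3/4
  updated: d(A,IQ)=23/2, d(IQ,KV)=8, d(IQ,L)=17/2, d(IQ,N)=33/2
3. join IQ+KV (d=8, Q=-66) ⇒ IKQV; edges |IQ|=23/6, |KV|=25/6
  updated: d(A,IKQV)=33/4, d(IKQV,L)=37/4, d(IKQV,N)=15/2
4. join A+N (d=6, Q=-135/4) ⇒ AN; edges |A|=43/16, |N|=53/16
  updated: d(AN,IKQV)=39/8, d(AN,L)=6
5. join AN+IKQV (d=39/8, Q=-161/8) ⇒ AIKNQV; edges |AN|=13/16, |IKQV|=65/16
  updated: d(AIKNQV,L)=83/16
6. join AIKNQV+L (d=83/16) ⇒ AIKLNQV; edges |AIKNQV|=83/32, |L|=83/32
final tree: (((A:43/16,N:53/16):13/16,((I:15/4,Q:-3/4):23/6,(K:17/10,V:3/10):25/6):65/16):83/32,L:83/32)
total length: 465/16

465/16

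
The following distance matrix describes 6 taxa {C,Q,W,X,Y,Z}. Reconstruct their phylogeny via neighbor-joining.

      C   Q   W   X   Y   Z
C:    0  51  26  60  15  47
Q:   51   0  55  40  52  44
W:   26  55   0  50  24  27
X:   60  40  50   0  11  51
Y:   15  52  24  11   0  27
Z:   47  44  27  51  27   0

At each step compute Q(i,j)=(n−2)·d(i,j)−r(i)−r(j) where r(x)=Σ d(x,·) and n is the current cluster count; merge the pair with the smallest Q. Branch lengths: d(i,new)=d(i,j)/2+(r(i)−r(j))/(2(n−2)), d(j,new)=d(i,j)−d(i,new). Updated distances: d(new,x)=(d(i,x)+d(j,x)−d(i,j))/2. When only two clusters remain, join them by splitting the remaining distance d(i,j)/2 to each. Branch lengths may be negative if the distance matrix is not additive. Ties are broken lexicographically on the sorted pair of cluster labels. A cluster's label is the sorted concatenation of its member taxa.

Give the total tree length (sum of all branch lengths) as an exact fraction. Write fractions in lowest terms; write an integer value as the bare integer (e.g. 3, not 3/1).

1. join X+Y (d=11, Q=-297) ⇒ XY; edges |X|=127/8, |Y|=-39/8
  updated: d(C,XY)=32, d(Q,XY)=81/2, d(W,XY)=63/2, d(XY,Z)=67/2
2. join C+W (d=26, Q=-435/2) ⇒ CW; edges |C|=63/4, |W|=41/4
  updated: d(CW,Q)=40, d(CW,XY)=75/4, d(CW,Z)=24
3. join CW+XY (d=75/4, Q=-138) ⇒ CWXY; edges |CW|=55/8, |XY|=95/8
  updated: d(CWXY,Q)=247/8, d(CWXY,Z)=155/8
4. join CWXY+Q (d=247/8, Q=-377/4) ⇒ CQWXY; edges |CWXY|=25/8, |Q|=111/4
  updated: d(CQWXY,Z)=65/4
5. join CQWXY+Z (d=65/4) ⇒ CQWXYZ; edges |CQWXY|=65/8, |Z|=65/8
final tree: ((((C:63/4,W:41/4):55/8,(X:127/8,Y:-39/8):95/8):25/8,Q:111/4):65/8,Z:65/8)
total length: 823/8

823/8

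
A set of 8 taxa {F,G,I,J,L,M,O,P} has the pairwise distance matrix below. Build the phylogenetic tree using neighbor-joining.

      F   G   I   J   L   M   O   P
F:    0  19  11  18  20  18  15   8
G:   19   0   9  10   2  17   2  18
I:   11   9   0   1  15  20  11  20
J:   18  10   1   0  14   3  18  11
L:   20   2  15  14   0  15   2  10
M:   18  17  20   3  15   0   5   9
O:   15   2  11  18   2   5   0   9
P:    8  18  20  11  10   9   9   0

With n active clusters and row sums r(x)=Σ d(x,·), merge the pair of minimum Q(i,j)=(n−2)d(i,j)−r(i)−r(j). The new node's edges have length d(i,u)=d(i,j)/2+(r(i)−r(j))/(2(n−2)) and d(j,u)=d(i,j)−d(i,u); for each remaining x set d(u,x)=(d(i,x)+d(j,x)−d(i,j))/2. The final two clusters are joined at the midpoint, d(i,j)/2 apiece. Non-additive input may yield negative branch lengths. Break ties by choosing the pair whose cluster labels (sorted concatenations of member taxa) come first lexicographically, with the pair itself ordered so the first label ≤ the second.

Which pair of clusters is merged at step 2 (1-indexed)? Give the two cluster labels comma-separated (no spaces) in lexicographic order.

F,P

iteration 1: select I,J (d=1, Q=-156); attach at lengths (3/2, -1/2); label the merged cluster IJ
  updated: d(F,IJ)=14, d(G,IJ)=9, d(IJ,L)=14, d(IJ,M)=11, d(IJ,O)=14, d(IJ,P)=15
iteration 2: select F,P (d=8, Q=-123); attach at lengths (13/2, 3/2); label the merged cluster FP
  updated: d(FP,G)=29/2, d(FP,IJ)=21/2, d(FP,L)=11, d(FP,M)=19/2, d(FP,O)=8
iteration 3: select G,L (d=2, Q=-161/2); attach at lengths (17/16, 15/16); label the merged cluster GL
  updated: d(FP,GL)=47/4, d(GL,IJ)=21/2, d(GL,M)=15, d(GL,O)=1
iteration 4: select GL,O (d=1, Q=-253/4); attach at lengths (53/24, -29/24); label the merged cluster GLO
  updated: d(FP,GLO)=75/8, d(GLO,IJ)=47/4, d(GLO,M)=19/2
iteration 5: select FP,IJ (d=21/2, Q=-333/8); attach at lengths (137/32, 199/32); label the merged cluster FIJP
  updated: d(FIJP,GLO)=85/16, d(FIJP,M)=5
iteration 6: select FIJP,GLO (d=85/16, Q=-317/16); attach at lengths (13/32, 157/32); label the merged cluster FGIJLOP
  updated: d(FGIJLOP,M)=147/32
iteration 7: select FGIJLOP,M (d=147/32); attach at lengths (147/64, 147/64); label the merged cluster FGIJLMOP
final tree: ((((F:13/2,P:3/2):137/32,(I:3/2,J:-1/2):199/32):13/32,((G:17/16,L:15/16):53/24,O:-29/24):157/32):147/64,M:147/64)
total length: 1037/32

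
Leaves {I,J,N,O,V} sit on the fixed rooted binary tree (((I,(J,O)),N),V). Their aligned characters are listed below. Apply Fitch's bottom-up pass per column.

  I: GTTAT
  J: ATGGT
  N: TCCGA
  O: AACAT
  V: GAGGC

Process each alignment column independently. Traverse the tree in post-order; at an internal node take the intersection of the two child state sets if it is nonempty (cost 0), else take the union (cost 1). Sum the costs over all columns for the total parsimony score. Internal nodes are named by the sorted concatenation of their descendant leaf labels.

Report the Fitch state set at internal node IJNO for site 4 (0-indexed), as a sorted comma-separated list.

A,T

site 0, node JO: J={A} ∩ O={A} → {A} (+0)
site 0, node IJO: I={G} ∪ JO={A} → {A,G} (+1)
site 0, node IJNO: IJO={A,G} ∪ N={T} → {A,G,T} (+1)
site 0, node IJNOV: IJNO={A,G,T} ∩ V={G} → {G} (+0)
site 1, node JO: J={T} ∪ O={A} → {A,T} (+1)
site 1, node IJO: I={T} ∩ JO={A,T} → {T} (+0)
site 1, node IJNO: IJO={T} ∪ N={C} → {C,T} (+1)
site 1, node IJNOV: IJNO={C,T} ∪ V={A} → {A,C,T} (+1)
site 2, node JO: J={G} ∪ O={C} → {C,G} (+1)
site 2, node IJO: I={T} ∪ JO={C,G} → {C,G,T} (+1)
site 2, node IJNO: IJO={C,G,T} ∩ N={C} → {C} (+0)
site 2, node IJNOV: IJNO={C} ∪ V={G} → {C,G} (+1)
site 3, node JO: J={G} ∪ O={A} → {A,G} (+1)
site 3, node IJO: I={A} ∩ JO={A,G} → {A} (+0)
site 3, node IJNO: IJO={A} ∪ N={G} → {A,G} (+1)
site 3, node IJNOV: IJNO={A,G} ∩ V={G} → {G} (+0)
site 4, node JO: J={T} ∩ O={T} → {T} (+0)
site 4, node IJO: I={T} ∩ JO={T} → {T} (+0)
site 4, node IJNO: IJO={T} ∪ N={A} → {A,T} (+1)
site 4, node IJNOV: IJNO={A,T} ∪ V={C} → {A,C,T} (+1)
per-site changes: [2, 3, 3, 2, 2]; total = 12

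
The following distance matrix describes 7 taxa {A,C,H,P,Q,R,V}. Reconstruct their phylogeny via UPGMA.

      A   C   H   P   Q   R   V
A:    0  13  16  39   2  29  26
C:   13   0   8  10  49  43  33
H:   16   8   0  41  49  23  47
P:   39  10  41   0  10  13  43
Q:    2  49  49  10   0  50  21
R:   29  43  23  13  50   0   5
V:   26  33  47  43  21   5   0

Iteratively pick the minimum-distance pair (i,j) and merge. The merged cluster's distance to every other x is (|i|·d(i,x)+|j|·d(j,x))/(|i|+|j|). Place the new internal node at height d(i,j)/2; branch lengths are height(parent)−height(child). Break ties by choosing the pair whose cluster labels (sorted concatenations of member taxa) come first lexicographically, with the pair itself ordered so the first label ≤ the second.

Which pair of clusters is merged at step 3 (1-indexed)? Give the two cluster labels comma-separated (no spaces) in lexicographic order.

C,H

1. join A+Q (d=2) ⇒ AQ; edges |A|=1, |Q|=1
  updated: d(AQ,C)=31, d(AQ,H)=65/2, d(AQ,P)=49/2, d(AQ,R)=79/2, d(AQ,V)=47/2
2. join R+V (d=5) ⇒ RV; edges |R|=5/2, |V|=5/2
  updated: d(AQ,RV)=63/2, d(C,RV)=38, d(H,RV)=35, d(P,RV)=28
3. join C+H (d=8) ⇒ CH; edges |C|=4, |H|=4
  updated: d(AQ,CH)=127/4, d(CH,P)=51/2, d(CH,RV)=73/2
4. join AQ+P (d=49/2) ⇒ APQ; edges |AQ|=45/4, |P|=49/4
  updated: d(APQ,CH)=89/3, d(APQ,RV)=91/3
5. join APQ+CH (d=89/3) ⇒ ACHPQ; edges |APQ|=31/12, |CH|=65/6
  updated: d(ACHPQ,RV)=164/5
6. join ACHPQ+RV (d=164/5) ⇒ ACHPQRV; edges |ACHPQ|=47/30, |RV|=139/10
final tree: ((((A:1,Q:1):45/4,P:49/4):31/12,(C:4,H:4):65/6):47/30,(R:5/2,V:5/2):139/10)
total length: 4043/60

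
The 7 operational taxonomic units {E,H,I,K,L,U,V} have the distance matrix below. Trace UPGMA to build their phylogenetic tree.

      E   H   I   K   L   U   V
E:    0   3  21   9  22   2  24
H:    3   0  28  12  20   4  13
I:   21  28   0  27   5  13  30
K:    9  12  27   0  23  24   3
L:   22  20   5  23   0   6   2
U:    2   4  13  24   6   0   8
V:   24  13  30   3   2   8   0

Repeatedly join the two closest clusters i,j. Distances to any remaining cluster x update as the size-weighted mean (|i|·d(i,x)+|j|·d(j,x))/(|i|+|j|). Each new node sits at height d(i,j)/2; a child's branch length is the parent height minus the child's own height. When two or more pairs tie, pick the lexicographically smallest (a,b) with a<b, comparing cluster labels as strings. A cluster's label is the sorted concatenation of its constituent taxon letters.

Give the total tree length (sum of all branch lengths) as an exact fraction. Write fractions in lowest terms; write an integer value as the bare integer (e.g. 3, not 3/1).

step 1: merge (E,U) at d=2; branch lengths E→1, U→1; new cluster EU
  updated: d(EU,H)=7/2, d(EU,I)=17, d(EU,K)=33/2, d(EU,L)=14, d(EU,V)=16
step 2: merge (L,V) at d=2; branch lengths L→1, V→1; new cluster LV
  updated: d(EU,LV)=15, d(H,LV)=33/2, d(I,LV)=35/2, d(K,LV)=13
step 3: merge (EU,H) at d=7/2; branch lengths EU→3/4, H→7/4; new cluster EHU
  updated: d(EHU,I)=62/3, d(EHU,K)=15, d(EHU,LV)=31/2
step 4: merge (K,LV) at d=13; branch lengths K→13/2, LV→11/2; new cluster KLV
  updated: d(EHU,KLV)=46/3, d(I,KLV)=62/3
step 5: merge (EHU,KLV) at d=46/3; branch lengths EHU→71/12, KLV→7/6; new cluster EHKLUV
  updated: d(EHKLUV,I)=62/3
step 6: merge (EHKLUV,I) at d=62/3; branch lengths EHKLUV→8/3, I→31/3; new cluster EHIKLUV
final tree: ((((E:1,U:1):3/4,H:7/4):71/12,(K:13/2,(L:1,V:1):11/2):7/6):8/3,I:31/3)
total length: 463/12

463/12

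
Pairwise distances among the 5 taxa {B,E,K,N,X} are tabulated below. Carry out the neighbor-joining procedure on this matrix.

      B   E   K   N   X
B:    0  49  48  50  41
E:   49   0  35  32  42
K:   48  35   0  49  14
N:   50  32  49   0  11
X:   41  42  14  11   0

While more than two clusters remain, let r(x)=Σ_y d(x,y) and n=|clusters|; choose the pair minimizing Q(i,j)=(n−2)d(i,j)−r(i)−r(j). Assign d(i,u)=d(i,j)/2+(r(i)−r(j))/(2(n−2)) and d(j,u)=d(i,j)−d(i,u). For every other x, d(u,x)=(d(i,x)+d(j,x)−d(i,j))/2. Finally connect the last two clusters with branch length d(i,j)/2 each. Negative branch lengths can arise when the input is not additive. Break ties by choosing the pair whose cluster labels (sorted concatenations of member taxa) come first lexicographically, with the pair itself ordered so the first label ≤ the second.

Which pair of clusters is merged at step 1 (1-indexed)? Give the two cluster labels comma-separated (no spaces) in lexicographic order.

1. join N+X (d=11, Q=-217) ⇒ NX; edges |N|=67/6, |X|=-1/6
  updated: d(B,NX)=40, d(E,NX)=63/2, d(K,NX)=26
2. join B+E (d=49, Q=-309/2) ⇒ BE; edges |B|=239/8, |E|=153/8
  updated: d(BE,K)=17, d(BE,NX)=45/4
3. join BE+K (d=17, Q=-217/4) ⇒ BEK; edges |BE|=9/8, |K|=127/8
  updated: d(BEK,NX)=81/8
4. join BEK+NX (d=81/8) ⇒ BEKNX; edges |BEK|=81/16, |NX|=81/16
final tree: (((B:239/8,E:153/8):9/8,K:127/8):81/16,(N:67/6,X:-1/6):81/16)
total length: 697/8

N,X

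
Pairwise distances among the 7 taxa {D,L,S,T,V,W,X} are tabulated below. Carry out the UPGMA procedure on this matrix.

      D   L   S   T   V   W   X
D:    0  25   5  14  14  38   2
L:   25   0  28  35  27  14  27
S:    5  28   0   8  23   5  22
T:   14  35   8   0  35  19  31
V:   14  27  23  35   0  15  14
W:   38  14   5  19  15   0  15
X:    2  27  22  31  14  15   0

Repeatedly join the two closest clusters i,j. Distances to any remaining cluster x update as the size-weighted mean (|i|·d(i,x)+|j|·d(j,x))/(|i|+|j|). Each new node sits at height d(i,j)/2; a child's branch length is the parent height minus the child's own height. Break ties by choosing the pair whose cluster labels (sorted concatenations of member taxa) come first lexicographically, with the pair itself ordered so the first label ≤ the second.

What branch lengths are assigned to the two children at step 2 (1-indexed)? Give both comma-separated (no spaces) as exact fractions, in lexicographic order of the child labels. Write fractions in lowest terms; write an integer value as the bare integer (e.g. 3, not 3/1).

5/2,5/2

1. join D+X (d=2) ⇒ DX; edges |D|=1, |X|=1
  updated: d(DX,L)=26, d(DX,S)=27/2, d(DX,T)=45/2, d(DX,V)=14, d(DX,W)=53/2
2. join S+W (d=5) ⇒ SW; edges |S|=5/2, |W|=5/2
  updated: d(DX,SW)=20, d(L,SW)=21, d(SW,T)=27/2, d(SW,V)=19
3. join SW+T (d=27/2) ⇒ STW; edges |SW|=17/4, |T|=27/4
  updated: d(DX,STW)=125/6, d(L,STW)=77/3, d(STW,V)=73/3
4. join DX+V (d=14) ⇒ DVX; edges |DX|=6, |V|=7
  updated: d(DVX,L)=79/3, d(DVX,STW)=22
5. join DVX+STW (d=22) ⇒ DSTVWX; edges |DVX|=4, |STW|=17/4
  updated: d(DSTVWX,L)=26
6. join DSTVWX+L (d=26) ⇒ DLSTVWX; edges |DSTVWX|=2, |L|=13
final tree: ((((D:1,X:1):6,V:7):4,((S:5/2,W:5/2):17/4,T:27/4):17/4):2,L:13)
total length: 217/4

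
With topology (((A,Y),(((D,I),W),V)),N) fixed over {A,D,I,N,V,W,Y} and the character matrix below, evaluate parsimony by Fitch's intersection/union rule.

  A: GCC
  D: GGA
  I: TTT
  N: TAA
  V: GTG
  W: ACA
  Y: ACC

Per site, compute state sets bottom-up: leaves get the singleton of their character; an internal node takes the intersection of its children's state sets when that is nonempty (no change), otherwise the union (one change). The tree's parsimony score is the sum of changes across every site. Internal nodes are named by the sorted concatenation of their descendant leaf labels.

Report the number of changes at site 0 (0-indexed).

4

site 0, node AY: A={G} ∪ Y={A} → {A,G} (+1)
site 0, node DI: D={G} ∪ I={T} → {G,T} (+1)
site 0, node DIW: DI={G,T} ∪ W={A} → {A,G,T} (+1)
site 0, node DIVW: DIW={A,G,T} ∩ V={G} → {G} (+0)
site 0, node ADIVWY: AY={A,G} ∩ DIVW={G} → {G} (+0)
site 0, node ADINVWY: ADIVWY={G} ∪ N={T} → {G,T} (+1)
site 1, node AY: A={C} ∩ Y={C} → {C} (+0)
site 1, node DI: D={G} ∪ I={T} → {G,T} (+1)
site 1, node DIW: DI={G,T} ∪ W={C} → {C,G,T} (+1)
site 1, node DIVW: DIW={C,G,T} ∩ V={T} → {T} (+0)
site 1, node ADIVWY: AY={C} ∪ DIVW={T} → {C,T} (+1)
site 1, node ADINVWY: ADIVWY={C,T} ∪ N={A} → {A,C,T} (+1)
site 2, node AY: A={C} ∩ Y={C} → {C} (+0)
site 2, node DI: D={A} ∪ I={T} → {A,T} (+1)
site 2, node DIW: DI={A,T} ∩ W={A} → {A} (+0)
site 2, node DIVW: DIW={A} ∪ V={G} → {A,G} (+1)
site 2, node ADIVWY: AY={C} ∪ DIVW={A,G} → {A,C,G} (+1)
site 2, node ADINVWY: ADIVWY={A,C,G} ∩ N={A} → {A} (+0)
per-site changes: [4, 4, 3]; total = 11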